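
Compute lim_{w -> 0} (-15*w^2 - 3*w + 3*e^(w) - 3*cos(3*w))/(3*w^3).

1/6

Substitution gives 0/0 (the numerator vanishes to order 3).
Expand each term to order w^3: the coefficient of w^3 in 3·e^(w) is 1/2 and in -3·cos(3w) is 0.
Lower-order terms cancel with the polynomial part, so the numerator is (1/2)·w^3 + o(w^3), and the limit is (1/2)/(3) = 1/6.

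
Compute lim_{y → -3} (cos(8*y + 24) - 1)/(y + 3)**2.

-32

Direct substitution gives 0/0.
Apply L'Hôpital: lim (-8*sin(8*y + 24))/(2*y + 6), still 0/0.
After 2 applications of L'Hôpital's rule the quotient is (-64*cos(8*y + 24))/(2); substituting y = -3 gives -32.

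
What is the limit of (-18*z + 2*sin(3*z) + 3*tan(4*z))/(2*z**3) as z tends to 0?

55/2

Substitution gives 0/0 (the numerator vanishes to order 3).
Expand each term to order z^3: the coefficient of z^3 in 3·tan(4z) is 64 and in 2·sin(3z) is -9.
Lower-order terms cancel with the polynomial part, so the numerator is (55)·z^3 + o(z^3), and the limit is (55)/(2) = 55/2.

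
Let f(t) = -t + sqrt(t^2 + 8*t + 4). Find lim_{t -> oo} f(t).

An ∞ − ∞ form. Rationalising with the conjugate, the difference becomes (8t + 4) / (√(t^2 + 8*t + 4) + t).
For large t the denominator behaves like 2·t, so the quotient tends to 8/2 = 4.

4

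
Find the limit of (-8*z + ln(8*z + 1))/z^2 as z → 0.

-32

Direct substitution gives 0/0.
Apply L'Hôpital: lim (-8 + 8/(8*z + 1))/(2*z), still 0/0.
After 2 applications of L'Hôpital's rule the quotient is (-64/(8*z + 1)^2)/(2); substituting z = 0 gives -32.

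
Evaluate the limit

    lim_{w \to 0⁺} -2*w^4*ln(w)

This is a 0·(−∞) form. Rewrite as -2·ln(w) / w^(−4) and apply L'Hôpital:
the derivative quotient is -2·(1/w) / (−4·w^(−5)) = (2/4)·w^4 → 0.

0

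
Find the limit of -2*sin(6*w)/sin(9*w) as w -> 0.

Substitution gives 0/0.
Divide numerator and denominator by w: sin(6w)/w → 6 and sin(9w)/w → 9, so the limit is -2·6/9 = -4/3.

-4/3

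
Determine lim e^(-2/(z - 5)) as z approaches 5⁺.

As z → 5⁺, -2/(z - 5) → −∞, so e^(-2/(z - 5)) → 0.

0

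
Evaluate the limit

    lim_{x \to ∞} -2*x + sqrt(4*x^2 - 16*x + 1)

-4

This has the form ∞ − ∞. Multiply and divide by the conjugate √(4*x^2 - 16*x + 1) + 2x.
That gives (-16x + 1) / (√(4*x^2 - 16*x + 1) + 2x).
Divide numerator and denominator by x: the limit is -16/(2·2) = -4.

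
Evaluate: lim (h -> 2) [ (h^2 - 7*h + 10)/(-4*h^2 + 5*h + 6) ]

Since h = 2 makes numerator and denominator zero, (h - 2) divides both.
Cancelling it gives (h - 5)/(-4*h - 3); now plug in h = 2 to get 3/11.

3/11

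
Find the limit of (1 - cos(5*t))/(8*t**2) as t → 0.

25/16

Substitution gives 0/0.
Use (1 − cos u)/u² → 1/2 with u = 5t: the limit is 5²/(2·8) = 25/16.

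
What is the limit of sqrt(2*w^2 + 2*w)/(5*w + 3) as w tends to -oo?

For large |w|, √(2*w^2 + 2*w) ≈ √2·|w| and the denominator ≈ 5w.
Since w → −∞, |w| = −w, giving −√2/(5) = -√(2)/5.

-√(2)/5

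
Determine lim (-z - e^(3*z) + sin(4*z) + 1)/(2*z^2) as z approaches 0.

Substitution gives 0/0 (the numerator vanishes to order 2).
Expand each term to order z^2: the coefficient of z^2 in −e^(3z) is -9/2 and in sin(4z) is 0.
Lower-order terms cancel with the polynomial part, so the numerator is (-9/2)·z^2 + o(z^2), and the limit is (-9/2)/(2) = -9/4.

-9/4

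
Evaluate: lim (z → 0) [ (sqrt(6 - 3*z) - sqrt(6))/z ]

A 0/0 form; rationalise with √(6 - 3z) + √6. This collapses the numerator to -3z, leaving -3/(√(6 - 3z) + √6) → -3/(2√6) = -√(6)/4.

-√(6)/4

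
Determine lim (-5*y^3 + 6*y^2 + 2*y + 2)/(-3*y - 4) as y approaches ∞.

The numerator has higher degree (3 > 1); the quotient behaves like (-5/(-3))·y^2 for large |y|.
As y → +∞ this diverges to ∞.

∞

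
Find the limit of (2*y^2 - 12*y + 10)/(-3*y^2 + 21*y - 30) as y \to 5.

Direct substitution gives 0/0, so factor. Both numerator and denominator have (y - 5) as a factor.
After cancelling, the expression reduces to (2*y - 2)/(6 - 3*y).
Substituting y = 5 gives -8/9.

-8/9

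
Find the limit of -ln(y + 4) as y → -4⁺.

∞

As y → -4⁺, y + 4 → 0⁺ and ln(y + 4) → −∞.
Multiplying by -1 gives ∞.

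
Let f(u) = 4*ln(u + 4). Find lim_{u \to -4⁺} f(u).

-∞

As u → -4⁺, u + 4 → 0⁺ and ln(u + 4) → −∞.
Multiplying by 4 gives -∞.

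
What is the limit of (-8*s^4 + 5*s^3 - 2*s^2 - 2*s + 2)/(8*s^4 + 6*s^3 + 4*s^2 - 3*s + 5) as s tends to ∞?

Numerator and denominator both have degree 4.
Dividing every term by s^4, all lower-order terms vanish and the limit is the ratio of leading coefficients, -8/(8) = -1.

-1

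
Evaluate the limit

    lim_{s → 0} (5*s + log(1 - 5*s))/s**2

-25/2

Direct substitution gives 0/0.
Apply L'Hôpital: lim (5 - 5/(1 - 5*s))/(2*s), still 0/0.
After 2 applications of L'Hôpital's rule the quotient is (-25/(1 - 5*s)^2)/(2); substituting s = 0 gives -25/2.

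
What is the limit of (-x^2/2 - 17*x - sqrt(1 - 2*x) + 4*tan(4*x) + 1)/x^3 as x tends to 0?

Substitution gives 0/0 (the numerator vanishes to order 3).
Expand each term to order x^3: the coefficient of x^3 in 4·tan(4x) is 256/3 and in −√(1 - 2x) is 1/2.
Lower-order terms cancel with the polynomial part, so the numerator is (515/6)·x^3 + o(x^3), and the limit is (515/6)/(1) = 515/6.

515/6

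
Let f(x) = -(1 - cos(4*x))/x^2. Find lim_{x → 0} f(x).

Substitution gives 0/0.
Use (1 − cos u)/u² → 1/2 with u = 4x: the limit is 4²/(2·(-1)) = -8.

-8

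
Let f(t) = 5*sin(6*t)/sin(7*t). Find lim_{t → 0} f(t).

Substitution gives 0/0.
Divide numerator and denominator by t: sin(6t)/t → 6 and sin(7t)/t → 7, so the limit is 5·6/7 = 30/7.

30/7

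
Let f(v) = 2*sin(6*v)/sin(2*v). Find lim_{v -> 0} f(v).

Substitution gives 0/0.
Divide numerator and denominator by v: sin(6v)/v → 6 and sin(2v)/v → 2, so the limit is 2·6/2 = 6.

6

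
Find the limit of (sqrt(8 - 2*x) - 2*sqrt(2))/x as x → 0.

-√(2)/4

Substitution gives 0/0. Multiply numerator and denominator by the conjugate √(8 - 2x) + √8.
The numerator becomes (8 - 2x) − 8 = -2x, so the expression simplifies to -2/(√(8 - 2x) + √8).
Letting x → 0 gives -2/(2√8) = -√(2)/4.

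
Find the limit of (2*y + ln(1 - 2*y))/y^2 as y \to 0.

-2

Direct substitution gives 0/0.
Apply L'Hôpital: lim (2 - 2/(1 - 2*y))/(2*y), still 0/0.
After 2 applications of L'Hôpital's rule the quotient is (-4/(1 - 2*y)^2)/(2); substituting y = 0 gives -2.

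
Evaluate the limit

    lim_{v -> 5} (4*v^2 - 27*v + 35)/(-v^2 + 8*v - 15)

-13/2

At v = 5 both the top and bottom vanish — a removable singularity. Factoring out (v - 5) from each leaves (4*v - 7)/(3 - v), which at v = 5 equals -13/2.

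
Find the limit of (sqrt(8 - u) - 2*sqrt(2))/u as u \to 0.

A 0/0 form; rationalise with √(8 - u) + √8. This collapses the numerator to -u, leaving -1/(√(8 - u) + √8) → -1/(2√8) = -√(2)/8.

-√(2)/8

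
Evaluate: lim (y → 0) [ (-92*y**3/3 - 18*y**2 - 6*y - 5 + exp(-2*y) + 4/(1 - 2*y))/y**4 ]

194/3

Substitution gives 0/0; apply L'Hôpital's rule 4 times.
After differentiating numerator and denominator 4 times the quotient is (16*e^(-2*y) - 1536/(2*y - 1)^5)/(24); at y = 0 this is 194/3.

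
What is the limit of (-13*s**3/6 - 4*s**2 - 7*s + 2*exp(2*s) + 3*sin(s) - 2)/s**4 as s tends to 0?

4/3

Substitution gives 0/0; apply L'Hôpital's rule 4 times.
After differentiating numerator and denominator 4 times the quotient is (32*e^(2*s) + 3*sin(s))/(24); at s = 0 this is 4/3.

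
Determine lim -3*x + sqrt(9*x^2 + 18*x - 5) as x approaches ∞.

An ∞ − ∞ form. Rationalising with the conjugate, the difference becomes (18x - 5) / (√(9*x^2 + 18*x - 5) + 3x).
For large x the denominator behaves like 2·3x, so the quotient tends to 18/6 = 3.

3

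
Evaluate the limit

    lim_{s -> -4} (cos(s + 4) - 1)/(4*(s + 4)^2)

Direct substitution gives 0/0.
Apply L'Hôpital: lim (-sin(s + 4))/(8*s + 32), still 0/0.
After 2 applications of L'Hôpital's rule the quotient is (-cos(s + 4))/(8); substituting s = -4 gives -1/8.

-1/8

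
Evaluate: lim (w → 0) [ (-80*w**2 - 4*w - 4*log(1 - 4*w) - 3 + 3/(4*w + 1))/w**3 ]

Substitution gives 0/0 (the numerator vanishes to order 3).
Expand each term to order w^3: the coefficient of w^3 in 3·1/(1 + 4w) is -192 and in -4·ln(1 - 4w) is 256/3.
Lower-order terms cancel with the polynomial part, so the numerator is (-320/3)·w^3 + o(w^3), and the limit is (-320/3)/(1) = -320/3.

-320/3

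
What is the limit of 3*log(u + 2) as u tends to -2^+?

-∞

As u → -2⁺, u + 2 → 0⁺ and ln(u + 2) → −∞.
Multiplying by 3 gives -∞.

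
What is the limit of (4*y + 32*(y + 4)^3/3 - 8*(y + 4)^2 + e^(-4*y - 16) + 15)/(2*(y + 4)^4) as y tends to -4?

Direct substitution gives 0/0.
Apply L'Hôpital: lim (-16*y + 32*(y + 4)^2 - 4*e^(-4*y - 16) - 60)/(8*(y + 4)^3), still 0/0.
Apply L'Hôpital: lim (64*y + 16*e^(-4*y - 16) + 240)/(24*(y + 4)^2), still 0/0.
Apply L'Hôpital: lim (64 - 64*e^(-4*y - 16))/(48*y + 192), still 0/0.
After 4 applications of L'Hôpital's rule the quotient is (256*e^(-4*y - 16))/(48); substituting y = -4 gives 16/3.

16/3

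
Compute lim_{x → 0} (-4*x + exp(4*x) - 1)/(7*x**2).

Direct substitution gives 0/0.
Apply L'Hôpital: lim (4*e^(4*x) - 4)/(14*x), still 0/0.
After 2 applications of L'Hôpital's rule the quotient is (16*e^(4*x))/(14); substituting x = 0 gives 8/7.

8/7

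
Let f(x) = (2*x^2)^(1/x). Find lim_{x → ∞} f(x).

1

Base → ∞ and exponent → 0: an ∞^0 form.
Take logs: (1/x)·ln(2·x^2) = (ln 2 + 2·ln x)/x → 0.
So the limit is e^0 = 1.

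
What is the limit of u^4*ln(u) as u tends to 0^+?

This is a 0·(−∞) form. Rewrite as 1·ln(u) / u^(−4) and apply L'Hôpital:
the derivative quotient is 1·(1/u) / (−4·u^(−5)) = (-1/4)·u^4 → 0.

0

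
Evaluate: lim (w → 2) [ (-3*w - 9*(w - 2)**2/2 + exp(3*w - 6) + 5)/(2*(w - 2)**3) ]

9/4

Direct substitution gives 0/0.
Apply L'Hôpital: lim (-9*w + 3*e^(3*w - 6) + 15)/(6*(w - 2)^2), still 0/0.
Apply L'Hôpital: lim (9*e^(3*w - 6) - 9)/(12*w - 24), still 0/0.
After 3 applications of L'Hôpital's rule the quotient is (27*e^(3*w - 6))/(12); substituting w = 2 gives 9/4.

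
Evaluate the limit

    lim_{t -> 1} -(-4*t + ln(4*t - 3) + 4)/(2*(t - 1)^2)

4

Direct substitution gives 0/0.
Apply L'Hôpital: lim (-4 + 4/(4*t - 3))/(4 - 4*t), still 0/0.
After 2 applications of L'Hôpital's rule the quotient is (-16/(4*t - 3)^2)/(-4); substituting t = 1 gives 4.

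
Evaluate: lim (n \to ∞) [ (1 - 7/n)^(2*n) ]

Write it as [(1 - 7/n)^n]^(2) · (1 - 7/n)^(0). The bracketed term tends to e^(-7) and the second factor to 1, so the limit is e^(-14).

e^(-14)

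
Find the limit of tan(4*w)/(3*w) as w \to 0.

4/3

Substitution gives 0/0.
Since tan(u)/u → 1 as u → 0, tan(4w)/(4w) → 1 and the limit is 4/3.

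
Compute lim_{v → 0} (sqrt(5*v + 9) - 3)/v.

5/6

A 0/0 form; rationalise with √(9 + 5v) + √9. This collapses the numerator to 5v, leaving 5/(√(9 + 5v) + √9) → 5/(2√9) = 5/6.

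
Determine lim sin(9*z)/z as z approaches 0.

9

Substitution gives 0/0.
Write it as (9)·sin(9z)/(9z); since sin(u)/u → 1, the limit is 9.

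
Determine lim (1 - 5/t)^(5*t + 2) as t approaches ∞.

Write it as [(1 - 5/t)^t]^(5) · (1 - 5/t)^(2). The bracketed term tends to e^(-5) and the second factor to 1, so the limit is e^(-25).

e^(-25)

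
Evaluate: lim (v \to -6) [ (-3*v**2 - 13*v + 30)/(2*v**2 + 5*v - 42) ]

Since v = -6 makes numerator and denominator zero, (v + 6) divides both.
Cancelling it gives (5 - 3*v)/(2*v - 7); now plug in v = -6 to get -23/19.

-23/19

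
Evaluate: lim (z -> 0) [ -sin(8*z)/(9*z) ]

Substitution gives 0/0.
Write it as (8/(-9))·sin(8z)/(8z); since sin(u)/u → 1, the limit is -8/9.

-8/9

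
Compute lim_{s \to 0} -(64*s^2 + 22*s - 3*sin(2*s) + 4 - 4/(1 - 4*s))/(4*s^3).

63

Substitution gives 0/0 (the numerator vanishes to order 3).
Expand each term to order s^3: the coefficient of s^3 in -3·sin(2s) is 4 and in -4·1/(1 - 4s) is -256.
Lower-order terms cancel with the polynomial part, so the numerator is (-252)·s^3 + o(s^3), and the limit is (-252)/(-4) = 63.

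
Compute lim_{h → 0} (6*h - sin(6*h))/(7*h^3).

36/7

Direct substitution gives 0/0.
Apply L'Hôpital: lim (6 - 6*cos(6*h))/(21*h^2), still 0/0.
Apply L'Hôpital: lim (36*sin(6*h))/(42*h), still 0/0.
After 3 applications of L'Hôpital's rule the quotient is (216*cos(6*h))/(42); substituting h = 0 gives 36/7.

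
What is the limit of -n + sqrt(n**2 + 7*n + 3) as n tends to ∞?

7/2

This has the form ∞ − ∞. Multiply and divide by the conjugate √(n^2 + 7*n + 3) + n.
That gives (7n + 3) / (√(n^2 + 7*n + 3) + n).
Divide numerator and denominator by n: the limit is 7/(2·1) = 7/2.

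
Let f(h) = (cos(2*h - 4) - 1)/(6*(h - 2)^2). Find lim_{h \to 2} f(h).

-1/3

Direct substitution gives 0/0.
Apply L'Hôpital: lim (-2*sin(2*h - 4))/(12*h - 24), still 0/0.
After 2 applications of L'Hôpital's rule the quotient is (-4*cos(2*h - 4))/(12); substituting h = 2 gives -1/3.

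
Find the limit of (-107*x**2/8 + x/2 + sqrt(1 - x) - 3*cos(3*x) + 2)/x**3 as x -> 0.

Substitution gives 0/0; apply L'Hôpital's rule 3 times.
After differentiating numerator and denominator 3 times the quotient is (-81*sin(3*x) - 3/(8*(1 - x)^(5/2)))/(6); at x = 0 this is -1/16.

-1/16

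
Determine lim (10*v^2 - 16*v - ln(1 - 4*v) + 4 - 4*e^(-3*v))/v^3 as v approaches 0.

Substitution gives 0/0 (the numerator vanishes to order 3).
Expand each term to order v^3: the coefficient of v^3 in −ln(1 - 4v) is 64/3 and in -4·e^(-3v) is 18.
Lower-order terms cancel with the polynomial part, so the numerator is (118/3)·v^3 + o(v^3), and the limit is (118/3)/(1) = 118/3.

118/3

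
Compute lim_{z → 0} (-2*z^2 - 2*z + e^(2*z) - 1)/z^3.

4/3

Direct substitution gives 0/0.
Apply L'Hôpital: lim (-4*z + 2*e^(2*z) - 2)/(3*z^2), still 0/0.
Apply L'Hôpital: lim (4*e^(2*z) - 4)/(6*z), still 0/0.
After 3 applications of L'Hôpital's rule the quotient is (8*e^(2*z))/(6); substituting z = 0 gives 4/3.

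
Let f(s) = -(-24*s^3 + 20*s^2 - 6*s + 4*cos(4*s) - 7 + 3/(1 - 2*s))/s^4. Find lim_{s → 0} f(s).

-272/3

Substitution gives 0/0; apply L'Hôpital's rule 4 times.
After differentiating numerator and denominator 4 times the quotient is (1024*cos(4*s) - 1152/(2*s - 1)^5)/(-24); at s = 0 this is -272/3.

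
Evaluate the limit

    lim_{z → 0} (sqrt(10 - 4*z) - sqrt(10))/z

-√(10)/5

A 0/0 form; rationalise with √(10 - 4z) + √10. This collapses the numerator to -4z, leaving -4/(√(10 - 4z) + √10) → -4/(2√10) = -√(10)/5.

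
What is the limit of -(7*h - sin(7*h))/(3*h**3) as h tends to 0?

-343/18

Direct substitution gives 0/0.
Apply L'Hôpital: lim (7 - 7*cos(7*h))/(-9*h^2), still 0/0.
Apply L'Hôpital: lim (49*sin(7*h))/(-18*h), still 0/0.
After 3 applications of L'Hôpital's rule the quotient is (343*cos(7*h))/(-18); substituting h = 0 gives -343/18.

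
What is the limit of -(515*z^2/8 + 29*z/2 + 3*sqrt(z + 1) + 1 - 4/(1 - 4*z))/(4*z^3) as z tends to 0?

Substitution gives 0/0 (the numerator vanishes to order 3).
Expand each term to order z^3: the coefficient of z^3 in 3·√(1 + z) is 3/16 and in -4·1/(1 - 4z) is -256.
Lower-order terms cancel with the polynomial part, so the numerator is (-4093/16)·z^3 + o(z^3), and the limit is (-4093/16)/(-4) = 4093/64.

4093/64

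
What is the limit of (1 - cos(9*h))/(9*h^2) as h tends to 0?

Substitution gives 0/0.
Use (1 − cos u)/u² → 1/2 with u = 9h: the limit is 9²/(2·9) = 9/2.

9/2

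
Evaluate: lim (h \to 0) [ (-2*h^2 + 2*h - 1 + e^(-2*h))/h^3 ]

Direct substitution gives 0/0.
Apply L'Hôpital: lim (-4*h + 2 - 2*e^(-2*h))/(3*h^2), still 0/0.
Apply L'Hôpital: lim (-4 + 4*e^(-2*h))/(6*h), still 0/0.
After 3 applications of L'Hôpital's rule the quotient is (-8*e^(-2*h))/(6); substituting h = 0 gives -4/3.

-4/3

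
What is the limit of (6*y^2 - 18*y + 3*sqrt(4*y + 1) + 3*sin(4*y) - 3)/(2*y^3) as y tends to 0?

-10

Substitution gives 0/0 (the numerator vanishes to order 3).
Expand each term to order y^3: the coefficient of y^3 in 3·√(1 + 4y) is 12 and in 3·sin(4y) is -32.
Lower-order terms cancel with the polynomial part, so the numerator is (-20)·y^3 + o(y^3), and the limit is (-20)/(2) = -10.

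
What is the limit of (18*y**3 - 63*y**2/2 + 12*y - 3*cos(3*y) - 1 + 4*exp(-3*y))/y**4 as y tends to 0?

Substitution gives 0/0; apply L'Hôpital's rule 4 times.
After differentiating numerator and denominator 4 times the quotient is (-243*cos(3*y) + 324*e^(-3*y))/(24); at y = 0 this is 27/8.

27/8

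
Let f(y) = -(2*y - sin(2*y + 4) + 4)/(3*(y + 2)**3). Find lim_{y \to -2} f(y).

-4/9

Direct substitution gives 0/0.
Apply L'Hôpital: lim (2 - 2*cos(2*y + 4))/(-9*(y + 2)^2), still 0/0.
Apply L'Hôpital: lim (4*sin(2*y + 4))/(-18*y - 36), still 0/0.
After 3 applications of L'Hôpital's rule the quotient is (8*cos(2*y + 4))/(-18); substituting y = -2 gives -4/9.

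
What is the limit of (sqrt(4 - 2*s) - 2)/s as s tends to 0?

Substitution gives 0/0. Multiply numerator and denominator by the conjugate √(4 - 2s) + √4.
The numerator becomes (4 - 2s) − 4 = -2s, so the expression simplifies to -2/(√(4 - 2s) + √4).
Letting s → 0 gives -2/(2√4) = -1/2.

-1/2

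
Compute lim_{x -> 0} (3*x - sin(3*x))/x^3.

9/2

Direct substitution gives 0/0.
Apply L'Hôpital: lim (3 - 3*cos(3*x))/(3*x^2), still 0/0.
Apply L'Hôpital: lim (9*sin(3*x))/(6*x), still 0/0.
After 3 applications of L'Hôpital's rule the quotient is (27*cos(3*x))/(6); substituting x = 0 gives 9/2.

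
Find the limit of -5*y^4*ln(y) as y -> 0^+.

0

This is a 0·(−∞) form. Rewrite as -5·ln(y) / y^(−4) and apply L'Hôpital:
the derivative quotient is -5·(1/y) / (−4·y^(−5)) = (5/4)·y^4 → 0.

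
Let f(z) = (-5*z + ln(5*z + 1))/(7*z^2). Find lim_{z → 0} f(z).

-25/14

Direct substitution gives 0/0.
Apply L'Hôpital: lim (-5 + 5/(5*z + 1))/(14*z), still 0/0.
After 2 applications of L'Hôpital's rule the quotient is (-25/(5*z + 1)^2)/(14); substituting z = 0 gives -25/14.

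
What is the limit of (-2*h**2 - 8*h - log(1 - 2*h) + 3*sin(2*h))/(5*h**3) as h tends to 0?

Substitution gives 0/0; apply L'Hôpital's rule 3 times.
After differentiating numerator and denominator 3 times the quotient is (-24*cos(2*h) - 16/(2*h - 1)^3)/(30); at h = 0 this is -4/15.

-4/15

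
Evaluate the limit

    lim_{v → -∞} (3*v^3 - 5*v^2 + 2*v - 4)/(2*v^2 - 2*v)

The numerator has higher degree (3 > 2); the quotient behaves like (3/(2))·v^1 for large |v|.
As v → −∞ this diverges to -∞.

-∞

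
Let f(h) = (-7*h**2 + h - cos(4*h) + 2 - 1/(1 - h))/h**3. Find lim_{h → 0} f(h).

Substitution gives 0/0; apply L'Hôpital's rule 3 times.
After differentiating numerator and denominator 3 times the quotient is (-64*sin(4*h) - 6/(h - 1)^4)/(6); at h = 0 this is -1.

-1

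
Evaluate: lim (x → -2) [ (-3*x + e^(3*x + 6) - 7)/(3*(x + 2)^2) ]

Direct substitution gives 0/0.
Apply L'Hôpital: lim (3*e^(3*x + 6) - 3)/(6*x + 12), still 0/0.
After 2 applications of L'Hôpital's rule the quotient is (9*e^(3*x + 6))/(6); substituting x = -2 gives 3/2.

3/2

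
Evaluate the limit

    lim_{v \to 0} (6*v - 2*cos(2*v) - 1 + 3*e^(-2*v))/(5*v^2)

2

Substitution gives 0/0 (the numerator vanishes to order 2).
Expand each term to order v^2: the coefficient of v^2 in 3·e^(-2v) is 6 and in -2·cos(2v) is 4.
Lower-order terms cancel with the polynomial part, so the numerator is (10)·v^2 + o(v^2), and the limit is (10)/(5) = 2.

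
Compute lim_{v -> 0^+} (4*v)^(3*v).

Base → 0⁺ and exponent → 0⁺: a 0^0 form.
Take logs: 3v·ln(4v). This is 0·(−∞); rewriting as ln(4v)/(1/(3v)) and applying L'Hôpital gives 0.
Hence the limit is e^0 = 1.

1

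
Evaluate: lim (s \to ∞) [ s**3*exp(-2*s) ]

Write as s^3/e^{2s}, an ∞/∞ form.
Exponential growth dominates any polynomial, so repeated L'Hôpital (or the standard result) gives 0.

0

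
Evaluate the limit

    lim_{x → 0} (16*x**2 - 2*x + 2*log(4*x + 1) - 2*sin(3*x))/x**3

Substitution gives 0/0 (the numerator vanishes to order 3).
Expand each term to order x^3: the coefficient of x^3 in -2·sin(3x) is 9 and in 2·ln(1 + 4x) is 128/3.
Lower-order terms cancel with the polynomial part, so the numerator is (155/3)·x^3 + o(x^3), and the limit is (155/3)/(1) = 155/3.

155/3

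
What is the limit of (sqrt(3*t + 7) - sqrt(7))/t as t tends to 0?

Substitution gives 0/0. Multiply numerator and denominator by the conjugate √(7 + 3t) + √7.
The numerator becomes (7 + 3t) − 7 = 3t, so the expression simplifies to 3/(√(7 + 3t) + √7).
Letting t → 0 gives 3/(2√7) = 3*√(7)/14.

3*√(7)/14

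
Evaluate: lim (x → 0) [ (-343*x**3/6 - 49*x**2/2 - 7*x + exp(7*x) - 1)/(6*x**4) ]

Direct substitution gives 0/0.
Apply L'Hôpital: lim (-343*x^2/2 - 49*x + 7*e^(7*x) - 7)/(24*x^3), still 0/0.
Apply L'Hôpital: lim (-343*x + 49*e^(7*x) - 49)/(72*x^2), still 0/0.
Apply L'Hôpital: lim (343*e^(7*x) - 343)/(144*x), still 0/0.
After 4 applications of L'Hôpital's rule the quotient is (2401*e^(7*x))/(144); substituting x = 0 gives 2401/144.

2401/144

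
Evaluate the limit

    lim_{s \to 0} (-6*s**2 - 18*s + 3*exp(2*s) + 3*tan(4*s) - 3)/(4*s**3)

17

Substitution gives 0/0 (the numerator vanishes to order 3).
Expand each term to order s^3: the coefficient of s^3 in 3·e^(2s) is 4 and in 3·tan(4s) is 64.
Lower-order terms cancel with the polynomial part, so the numerator is (68)·s^3 + o(s^3), and the limit is (68)/(4) = 17.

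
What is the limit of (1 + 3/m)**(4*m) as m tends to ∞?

e^(12)

Let L be the limit and take ln: ln L = lim (4m)·ln(1 + 3/m) = lim (4m)·(3/m + O(1/m²)) = 12.
Hence L = e^(12).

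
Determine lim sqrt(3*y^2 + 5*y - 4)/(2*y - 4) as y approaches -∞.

For large |y|, √(3*y^2 + 5*y - 4) ≈ √3·|y| and the denominator ≈ 2y.
Since y → −∞, |y| = −y, giving −√3/(2) = -√(3)/2.

-√(3)/2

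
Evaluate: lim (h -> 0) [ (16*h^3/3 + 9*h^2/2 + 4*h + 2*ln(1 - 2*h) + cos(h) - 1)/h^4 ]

Substitution gives 0/0; apply L'Hôpital's rule 4 times.
After differentiating numerator and denominator 4 times the quotient is (cos(h) - 192/(2*h - 1)^4)/(24); at h = 0 this is -191/24.

-191/24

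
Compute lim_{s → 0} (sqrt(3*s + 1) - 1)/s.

3/2

A 0/0 form; rationalise with √(1 + 3s) + √1. This collapses the numerator to 3s, leaving 3/(√(1 + 3s) + √1) → 3/(2√1) = 3/2.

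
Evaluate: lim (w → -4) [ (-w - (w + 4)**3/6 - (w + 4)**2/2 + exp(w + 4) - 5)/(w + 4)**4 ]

Direct substitution gives 0/0.
Apply L'Hôpital: lim (-w - (w + 4)^2/2 + e^(w + 4) - 5)/(4*(w + 4)^3), still 0/0.
Apply L'Hôpital: lim (-w + e^(w + 4) - 5)/(12*(w + 4)^2), still 0/0.
Apply L'Hôpital: lim (e^(w + 4) - 1)/(24*w + 96), still 0/0.
After 4 applications of L'Hôpital's rule the quotient is (e^(w + 4))/(24); substituting w = -4 gives 1/24.

1/24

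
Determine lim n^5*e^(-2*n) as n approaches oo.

Write as n^5/e^{2n}, an ∞/∞ form.
Exponential growth dominates any polynomial, so repeated L'Hôpital (or the standard result) gives 0.

0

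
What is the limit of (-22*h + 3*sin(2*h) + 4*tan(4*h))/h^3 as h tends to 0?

Substitution gives 0/0; apply L'Hôpital's rule 3 times.
After differentiating numerator and denominator 3 times the quotient is (-24*cos(2*h) + 1536*tan(4*h)^4 + 2048*tan(4*h)^2 + 512)/(6); at h = 0 this is 244/3.

244/3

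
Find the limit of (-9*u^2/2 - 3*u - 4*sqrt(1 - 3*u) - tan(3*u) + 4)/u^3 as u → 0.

Substitution gives 0/0; apply L'Hôpital's rule 3 times.
After differentiating numerator and denominator 3 times the quotient is (27*(16*(1 - 3*u)^(5/2)*(cos(6*u) - 2)/(cos(6*u) + 1)^2 + 3)/(2*(1 - 3*u)^(5/2)))/(6); at u = 0 this is -9/4.

-9/4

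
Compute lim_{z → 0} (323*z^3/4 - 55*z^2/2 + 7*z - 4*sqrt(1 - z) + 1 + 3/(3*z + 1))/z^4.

7781/32

Substitution gives 0/0; apply L'Hôpital's rule 4 times.
After differentiating numerator and denominator 4 times the quotient is (5832/(3*z + 1)^5 + 15/(4*(1 - z)^(7/2)))/(24); at z = 0 this is 7781/32.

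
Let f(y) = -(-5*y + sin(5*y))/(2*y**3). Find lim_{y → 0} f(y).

125/12

Direct substitution gives 0/0.
Apply L'Hôpital: lim (5*cos(5*y) - 5)/(-6*y^2), still 0/0.
Apply L'Hôpital: lim (-25*sin(5*y))/(-12*y), still 0/0.
After 3 applications of L'Hôpital's rule the quotient is (-125*cos(5*y))/(-12); substituting y = 0 gives 125/12.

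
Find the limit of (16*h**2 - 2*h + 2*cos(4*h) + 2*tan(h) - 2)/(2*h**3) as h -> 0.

1/3

Substitution gives 0/0 (the numerator vanishes to order 3).
Expand each term to order h^3: the coefficient of h^3 in 2·cos(4h) is 0 and in 2·tan(h) is 2/3.
Lower-order terms cancel with the polynomial part, so the numerator is (2/3)·h^3 + o(h^3), and the limit is (2/3)/(2) = 1/3.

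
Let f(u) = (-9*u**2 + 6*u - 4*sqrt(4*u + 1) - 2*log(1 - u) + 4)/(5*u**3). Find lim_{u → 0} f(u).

-46/15

Substitution gives 0/0 (the numerator vanishes to order 3).
Expand each term to order u^3: the coefficient of u^3 in -2·ln(1 - u) is 2/3 and in -4·√(1 + 4u) is -16.
Lower-order terms cancel with the polynomial part, so the numerator is (-46/3)·u^3 + o(u^3), and the limit is (-46/3)/(5) = -46/15.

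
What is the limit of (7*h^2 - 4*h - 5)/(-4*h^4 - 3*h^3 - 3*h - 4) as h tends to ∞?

0

The denominator has degree 4 and the numerator degree 2. Dividing numerator and denominator by h^4 sends every term to 0 except the leading denominator term, so the limit is 0.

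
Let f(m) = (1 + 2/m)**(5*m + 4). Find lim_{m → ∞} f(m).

Let L be the limit and take ln: ln L = lim (5m + 4)·ln(1 + 2/m) = lim (5m + 4)·(2/m + O(1/m²)) = 10.
Hence L = e^(10).

e^(10)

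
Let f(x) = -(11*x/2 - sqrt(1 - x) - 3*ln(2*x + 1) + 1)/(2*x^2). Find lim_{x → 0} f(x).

-49/16

Substitution gives 0/0 (the numerator vanishes to order 2).
Expand each term to order x^2: the coefficient of x^2 in −√(1 - x) is 1/8 and in -3·ln(1 + 2x) is 6.
Lower-order terms cancel with the polynomial part, so the numerator is (49/8)·x^2 + o(x^2), and the limit is (49/8)/(-2) = -49/16.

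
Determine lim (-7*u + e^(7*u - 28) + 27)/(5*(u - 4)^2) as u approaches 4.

49/10

Direct substitution gives 0/0.
Apply L'Hôpital: lim (7*e^(7*u - 28) - 7)/(10*u - 40), still 0/0.
After 2 applications of L'Hôpital's rule the quotient is (49*e^(7*u - 28))/(10); substituting u = 4 gives 49/10.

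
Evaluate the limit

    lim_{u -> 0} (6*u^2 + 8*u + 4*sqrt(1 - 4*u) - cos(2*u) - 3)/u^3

-16

Substitution gives 0/0; apply L'Hôpital's rule 3 times.
After differentiating numerator and denominator 3 times the quotient is (-8*sin(2*u) - 96/(1 - 4*u)^(5/2))/(6); at u = 0 this is -16.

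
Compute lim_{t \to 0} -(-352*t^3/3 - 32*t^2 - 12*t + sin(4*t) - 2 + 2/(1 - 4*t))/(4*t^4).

-128

Substitution gives 0/0; apply L'Hôpital's rule 4 times.
After differentiating numerator and denominator 4 times the quotient is (256*sin(4*t) - 12288/(4*t - 1)^5)/(-96); at t = 0 this is -128.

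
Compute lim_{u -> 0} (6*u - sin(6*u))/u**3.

Direct substitution gives 0/0.
Apply L'Hôpital: lim (6 - 6*cos(6*u))/(3*u^2), still 0/0.
Apply L'Hôpital: lim (36*sin(6*u))/(6*u), still 0/0.
After 3 applications of L'Hôpital's rule the quotient is (216*cos(6*u))/(6); substituting u = 0 gives 36.

36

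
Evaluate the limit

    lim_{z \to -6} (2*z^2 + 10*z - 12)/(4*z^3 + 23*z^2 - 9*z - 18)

-2/21

Since z = -6 makes numerator and denominator zero, (z + 6) divides both.
Cancelling it gives (2*z - 2)/(4*z^2 - z - 3); now plug in z = -6 to get -2/21.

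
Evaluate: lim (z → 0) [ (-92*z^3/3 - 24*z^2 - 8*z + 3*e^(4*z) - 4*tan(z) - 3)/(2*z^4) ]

16

Substitution gives 0/0; apply L'Hôpital's rule 4 times.
After differentiating numerator and denominator 4 times the quotient is (768*e^(4*z) - 96*tan(z)^5 - 160*tan(z)^3 - 64*tan(z))/(48); at z = 0 this is 16.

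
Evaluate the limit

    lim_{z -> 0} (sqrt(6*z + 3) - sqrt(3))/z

Substitution gives 0/0. Multiply numerator and denominator by the conjugate √(3 + 6z) + √3.
The numerator becomes (3 + 6z) − 3 = 6z, so the expression simplifies to 6/(√(3 + 6z) + √3).
Letting z → 0 gives 6/(2√3) = √(3).

√(3)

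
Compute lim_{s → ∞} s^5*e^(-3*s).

Write as s^5/e^{3s}, an ∞/∞ form.
Exponential growth dominates any polynomial, so repeated L'Hôpital (or the standard result) gives 0.

0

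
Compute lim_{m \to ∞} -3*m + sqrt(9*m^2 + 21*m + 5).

7/2

This has the form ∞ − ∞. Multiply and divide by the conjugate √(9*m^2 + 21*m + 5) + 3m.
That gives (21m + 5) / (√(9*m^2 + 21*m + 5) + 3m).
Divide numerator and denominator by m: the limit is 21/(2·3) = 7/2.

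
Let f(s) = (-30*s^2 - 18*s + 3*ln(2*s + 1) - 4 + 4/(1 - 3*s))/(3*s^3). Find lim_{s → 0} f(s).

Substitution gives 0/0; apply L'Hôpital's rule 3 times.
After differentiating numerator and denominator 3 times the quotient is (648/(3*s - 1)^4 + 48/(2*s + 1)^3)/(18); at s = 0 this is 116/3.

116/3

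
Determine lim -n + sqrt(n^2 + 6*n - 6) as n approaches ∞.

3

This has the form ∞ − ∞. Multiply and divide by the conjugate √(n^2 + 6*n - 6) + n.
That gives (6n - 6) / (√(n^2 + 6*n - 6) + n).
Divide numerator and denominator by n: the limit is 6/(2·1) = 3.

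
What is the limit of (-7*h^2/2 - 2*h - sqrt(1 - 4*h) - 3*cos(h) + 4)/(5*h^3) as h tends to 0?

4/5

Substitution gives 0/0 (the numerator vanishes to order 3).
Expand each term to order h^3: the coefficient of h^3 in -3·cos(h) is 0 and in −√(1 - 4h) is 4.
Lower-order terms cancel with the polynomial part, so the numerator is (4)·h^3 + o(h^3), and the limit is (4)/(5) = 4/5.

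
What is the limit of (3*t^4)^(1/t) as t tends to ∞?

1

Base → ∞ and exponent → 0: an ∞^0 form.
Take logs: (1/t)·ln(3·t^4) = (ln 3 + 4·ln t)/t → 0.
So the limit is e^0 = 1.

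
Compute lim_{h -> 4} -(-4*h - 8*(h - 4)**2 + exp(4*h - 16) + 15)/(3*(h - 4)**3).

-32/9

Direct substitution gives 0/0.
Apply L'Hôpital: lim (-16*h + 4*e^(4*h - 16) + 60)/(-9*(h - 4)^2), still 0/0.
Apply L'Hôpital: lim (16*e^(4*h - 16) - 16)/(72 - 18*h), still 0/0.
After 3 applications of L'Hôpital's rule the quotient is (64*e^(4*h - 16))/(-18); substituting h = 4 gives -32/9.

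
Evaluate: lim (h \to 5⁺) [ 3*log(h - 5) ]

-∞

As h → 5⁺, h - 5 → 0⁺ and ln(h - 5) → −∞.
Multiplying by 3 gives -∞.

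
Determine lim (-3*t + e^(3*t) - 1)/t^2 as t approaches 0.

Direct substitution gives 0/0.
Apply L'Hôpital: lim (3*e^(3*t) - 3)/(2*t), still 0/0.
After 2 applications of L'Hôpital's rule the quotient is (9*e^(3*t))/(2); substituting t = 0 gives 9/2.

9/2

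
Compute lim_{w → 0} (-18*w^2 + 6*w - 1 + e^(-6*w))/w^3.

-36

Direct substitution gives 0/0.
Apply L'Hôpital: lim (-36*w + 6 - 6*e^(-6*w))/(3*w^2), still 0/0.
Apply L'Hôpital: lim (-36 + 36*e^(-6*w))/(6*w), still 0/0.
After 3 applications of L'Hôpital's rule the quotient is (-216*e^(-6*w))/(6); substituting w = 0 gives -36.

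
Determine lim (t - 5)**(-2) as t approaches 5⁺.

As t → 5⁺, (t - 5) → 0⁺, so (t - 5)^2 → 0⁺ and 1/(t - 5)^2 → ∞.

∞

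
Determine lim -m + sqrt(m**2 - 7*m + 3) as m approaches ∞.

-7/2

This has the form ∞ − ∞. Multiply and divide by the conjugate √(m^2 - 7*m + 3) + m.
That gives (-7m + 3) / (√(m^2 - 7*m + 3) + m).
Divide numerator and denominator by m: the limit is -7/(2·1) = -7/2.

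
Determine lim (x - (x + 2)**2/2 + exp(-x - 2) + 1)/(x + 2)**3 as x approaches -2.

Direct substitution gives 0/0.
Apply L'Hôpital: lim (-x - e^(-x - 2) - 1)/(3*(x + 2)^2), still 0/0.
Apply L'Hôpital: lim (e^(-x - 2) - 1)/(6*x + 12), still 0/0.
After 3 applications of L'Hôpital's rule the quotient is (-e^(-x - 2))/(6); substituting x = -2 gives -1/6.

-1/6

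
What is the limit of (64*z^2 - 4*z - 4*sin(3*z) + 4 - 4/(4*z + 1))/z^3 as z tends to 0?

274

Substitution gives 0/0 (the numerator vanishes to order 3).
Expand each term to order z^3: the coefficient of z^3 in -4·1/(1 + 4z) is 256 and in -4·sin(3z) is 18.
Lower-order terms cancel with the polynomial part, so the numerator is (274)·z^3 + o(z^3), and the limit is (274)/(1) = 274.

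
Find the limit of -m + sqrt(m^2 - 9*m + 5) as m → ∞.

This has the form ∞ − ∞. Multiply and divide by the conjugate √(m^2 - 9*m + 5) + m.
That gives (-9m + 5) / (√(m^2 - 9*m + 5) + m).
Divide numerator and denominator by m: the limit is -9/(2·1) = -9/2.

-9/2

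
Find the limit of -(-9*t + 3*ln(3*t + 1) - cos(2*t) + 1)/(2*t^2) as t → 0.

23/4

Substitution gives 0/0 (the numerator vanishes to order 2).
Expand each term to order t^2: the coefficient of t^2 in 3·ln(1 + 3t) is -27/2 and in −cos(2t) is 2.
Lower-order terms cancel with the polynomial part, so the numerator is (-23/2)·t^2 + o(t^2), and the limit is (-23/2)/(-2) = 23/4.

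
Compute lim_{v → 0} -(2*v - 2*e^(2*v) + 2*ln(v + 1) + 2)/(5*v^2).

Substitution gives 0/0; apply L'Hôpital's rule 2 times.
After differentiating numerator and denominator 2 times the quotient is (-8*e^(2*v) - 2/(v + 1)^2)/(-10); at v = 0 this is 1.

1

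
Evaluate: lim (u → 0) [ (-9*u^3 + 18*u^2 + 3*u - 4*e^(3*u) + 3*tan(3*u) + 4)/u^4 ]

Substitution gives 0/0; apply L'Hôpital's rule 4 times.
After differentiating numerator and denominator 4 times the quotient is (-324*e^(3*u) + 5832*tan(3*u)^5 + 9720*tan(3*u)^3 + 3888*tan(3*u))/(24); at u = 0 this is -27/2.

-27/2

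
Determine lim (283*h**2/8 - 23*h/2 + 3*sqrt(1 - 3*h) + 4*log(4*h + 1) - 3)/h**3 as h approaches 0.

Substitution gives 0/0 (the numerator vanishes to order 3).
Expand each term to order h^3: the coefficient of h^3 in 3·√(1 - 3h) is -81/16 and in 4·ln(1 + 4h) is 256/3.
Lower-order terms cancel with the polynomial part, so the numerator is (3853/48)·h^3 + o(h^3), and the limit is (3853/48)/(1) = 3853/48.

3853/48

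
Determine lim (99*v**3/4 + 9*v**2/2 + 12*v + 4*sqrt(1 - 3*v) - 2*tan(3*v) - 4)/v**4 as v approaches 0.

Substitution gives 0/0 (the numerator vanishes to order 4).
Expand each term to order v^4: the coefficient of v^4 in 4·√(1 - 3v) is -405/32 and in -2·tan(3v) is 0.
Lower-order terms cancel with the polynomial part, so the numerator is (-405/32)·v^4 + o(v^4), and the limit is (-405/32)/(1) = -405/32.

-405/32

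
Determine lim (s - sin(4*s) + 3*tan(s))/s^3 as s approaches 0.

35/3

Substitution gives 0/0 (the numerator vanishes to order 3).
Expand each term to order s^3: the coefficient of s^3 in 3·tan(s) is 1 and in −sin(4s) is 32/3.
Lower-order terms cancel with the polynomial part, so the numerator is (35/3)·s^3 + o(s^3), and the limit is (35/3)/(1) = 35/3.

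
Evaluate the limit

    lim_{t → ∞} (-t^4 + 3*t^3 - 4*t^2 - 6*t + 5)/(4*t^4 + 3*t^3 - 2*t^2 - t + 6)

Numerator and denominator both have degree 4.
Dividing every term by t^4, all lower-order terms vanish and the limit is the ratio of leading coefficients, -1/(4) = -1/4.

-1/4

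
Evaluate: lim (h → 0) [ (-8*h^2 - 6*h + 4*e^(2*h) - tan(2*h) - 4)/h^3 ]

Substitution gives 0/0; apply L'Hôpital's rule 3 times.
After differentiating numerator and denominator 3 times the quotient is (32*e^(2*h) - 48*tan(2*h)^4 - 64*tan(2*h)^2 - 16)/(6); at h = 0 this is 8/3.

8/3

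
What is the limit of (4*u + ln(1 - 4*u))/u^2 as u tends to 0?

Direct substitution gives 0/0.
Apply L'Hôpital: lim (4 - 4/(1 - 4*u))/(2*u), still 0/0.
After 2 applications of L'Hôpital's rule the quotient is (-16/(1 - 4*u)^2)/(2); substituting u = 0 gives -8.

-8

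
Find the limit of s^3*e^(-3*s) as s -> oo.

Write as s^3/e^{3s}, an ∞/∞ form.
Exponential growth dominates any polynomial, so repeated L'Hôpital (or the standard result) gives 0.

0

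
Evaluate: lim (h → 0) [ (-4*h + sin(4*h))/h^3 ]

-32/3

Direct substitution gives 0/0.
Apply L'Hôpital: lim (4*cos(4*h) - 4)/(3*h^2), still 0/0.
Apply L'Hôpital: lim (-16*sin(4*h))/(6*h), still 0/0.
After 3 applications of L'Hôpital's rule the quotient is (-64*cos(4*h))/(6); substituting h = 0 gives -32/3.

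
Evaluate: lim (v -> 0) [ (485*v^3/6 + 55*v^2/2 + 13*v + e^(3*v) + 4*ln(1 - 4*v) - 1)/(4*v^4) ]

-2021/32

Substitution gives 0/0; apply L'Hôpital's rule 4 times.
After differentiating numerator and denominator 4 times the quotient is (81*e^(3*v) - 6144/(4*v - 1)^4)/(96); at v = 0 this is -2021/32.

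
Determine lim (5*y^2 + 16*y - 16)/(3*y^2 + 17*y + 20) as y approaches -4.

24/7

At y = -4 both the top and bottom vanish — a removable singularity. Factoring out (y + 4) from each leaves (5*y - 4)/(3*y + 5), which at y = -4 equals 24/7.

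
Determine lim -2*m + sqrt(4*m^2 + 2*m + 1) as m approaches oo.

1/2

This has the form ∞ − ∞. Multiply and divide by the conjugate √(4*m^2 + 2*m + 1) + 2m.
That gives (2m + 1) / (√(4*m^2 + 2*m + 1) + 2m).
Divide numerator and denominator by m: the limit is 2/(2·2) = 1/2.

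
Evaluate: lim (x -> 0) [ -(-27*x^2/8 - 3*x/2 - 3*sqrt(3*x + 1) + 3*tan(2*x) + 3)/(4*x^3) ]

Substitution gives 0/0 (the numerator vanishes to order 3).
Expand each term to order x^3: the coefficient of x^3 in -3·√(1 + 3x) is -81/16 and in 3·tan(2x) is 8.
Lower-order terms cancel with the polynomial part, so the numerator is (47/16)·x^3 + o(x^3), and the limit is (47/16)/(-4) = -47/64.

-47/64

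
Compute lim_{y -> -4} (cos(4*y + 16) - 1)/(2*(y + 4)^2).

Direct substitution gives 0/0.
Apply L'Hôpital: lim (-4*sin(4*y + 16))/(4*y + 16), still 0/0.
After 2 applications of L'Hôpital's rule the quotient is (-16*cos(4*y + 16))/(4); substituting y = -4 gives -4.

-4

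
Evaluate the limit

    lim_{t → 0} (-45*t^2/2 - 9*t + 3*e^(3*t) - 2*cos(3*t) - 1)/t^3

Substitution gives 0/0 (the numerator vanishes to order 3).
Expand each term to order t^3: the coefficient of t^3 in -2·cos(3t) is 0 and in 3·e^(3t) is 27/2.
Lower-order terms cancel with the polynomial part, so the numerator is (27/2)·t^3 + o(t^3), and the limit is (27/2)/(1) = 27/2.

27/2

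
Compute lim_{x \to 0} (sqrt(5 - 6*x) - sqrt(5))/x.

A 0/0 form; rationalise with √(5 - 6x) + √5. This collapses the numerator to -6x, leaving -6/(√(5 - 6x) + √5) → -6/(2√5) = -3*√(5)/5.

-3*√(5)/5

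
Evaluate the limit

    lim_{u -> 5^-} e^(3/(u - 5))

As u → 5⁻, 3/(u - 5) → −∞, so e^(3/(u - 5)) → 0.

0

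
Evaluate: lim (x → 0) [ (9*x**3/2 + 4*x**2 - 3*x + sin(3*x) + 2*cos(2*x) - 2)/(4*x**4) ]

1/3

Substitution gives 0/0; apply L'Hôpital's rule 4 times.
After differentiating numerator and denominator 4 times the quotient is (81*sin(3*x) + 32*cos(2*x))/(96); at x = 0 this is 1/3.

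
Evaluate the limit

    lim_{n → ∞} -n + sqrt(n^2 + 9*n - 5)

9/2

An ∞ − ∞ form. Rationalising with the conjugate, the difference becomes (9n - 5) / (√(n^2 + 9*n - 5) + n).
For large n the denominator behaves like 2·n, so the quotient tends to 9/2 = 9/2.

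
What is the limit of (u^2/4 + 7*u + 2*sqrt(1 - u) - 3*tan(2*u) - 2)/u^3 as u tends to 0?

-65/8

Substitution gives 0/0; apply L'Hôpital's rule 3 times.
After differentiating numerator and denominator 3 times the quotient is (-96*tan(2*u)^2/cos(2*u)^2 - 48/cos(2*u)^4 - 3/(4*(1 - u)^(5/2)))/(6); at u = 0 this is -65/8.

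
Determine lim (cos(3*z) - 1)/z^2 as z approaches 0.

Direct substitution gives 0/0.
Apply L'Hôpital: lim (-3*sin(3*z))/(2*z), still 0/0.
After 2 applications of L'Hôpital's rule the quotient is (-9*cos(3*z))/(2); substituting z = 0 gives -9/2.

-9/2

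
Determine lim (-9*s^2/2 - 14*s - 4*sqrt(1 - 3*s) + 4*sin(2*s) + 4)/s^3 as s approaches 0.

17/12

Substitution gives 0/0; apply L'Hôpital's rule 3 times.
After differentiating numerator and denominator 3 times the quotient is (-32*cos(2*s) + 81/(2*(1 - 3*s)^(5/2)))/(6); at s = 0 this is 17/12.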